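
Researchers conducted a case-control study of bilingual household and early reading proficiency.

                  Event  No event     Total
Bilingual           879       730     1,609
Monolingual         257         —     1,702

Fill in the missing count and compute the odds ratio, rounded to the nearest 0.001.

The missing cell is in the unexposed row: 1702 − 257 = 1445.
So a = 879, b = 730, c = 257, d = 1445.
OR = (a·d)/(b·c) = (879 × 1445) / (730 × 257) = 1270155 / 187610 = 6.77019

6.770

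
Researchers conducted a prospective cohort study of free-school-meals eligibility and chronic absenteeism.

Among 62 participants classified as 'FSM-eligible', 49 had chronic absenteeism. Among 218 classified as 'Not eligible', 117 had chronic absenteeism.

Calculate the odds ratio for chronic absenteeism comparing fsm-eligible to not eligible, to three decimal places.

3.254

From the description: a = 49, b = 13, c = 117, d = 101.
OR = (a·d)/(b·c) = (49 × 101) / (13 × 117) = 4949 / 1521 = 3.25378
The odds of chronic absenteeism are about 3.25 times as high in the fsm-eligible group.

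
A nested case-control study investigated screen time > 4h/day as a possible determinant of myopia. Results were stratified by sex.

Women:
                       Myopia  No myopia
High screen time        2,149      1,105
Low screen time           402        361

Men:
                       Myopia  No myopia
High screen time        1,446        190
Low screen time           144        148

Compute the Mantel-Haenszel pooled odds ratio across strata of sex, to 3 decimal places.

2.437

OR_MH = Σ(aᵢdᵢ/nᵢ) / Σ(bᵢcᵢ/nᵢ), where nᵢ is the stratum total.
Stratum 1 (Women): n = 4017; a·d/n = 2149·361/4017 = 193.1265; b·c/n = 1105·402/4017 = 110.5825
Stratum 2 (Men): n = 1928; a·d/n = 1446·148/1928 = 111.0000; b·c/n = 190·144/1928 = 14.1909
OR_MH = (193.1265 + 111.0000) / (110.5825 + 14.1909) = 304.1265 / 124.7734 = 2.43743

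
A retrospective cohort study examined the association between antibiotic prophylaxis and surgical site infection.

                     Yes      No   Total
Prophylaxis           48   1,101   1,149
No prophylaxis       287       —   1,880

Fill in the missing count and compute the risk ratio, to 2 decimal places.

The missing cell is in the unexposed row: 1880 − 287 = 1593.
So a = 48, b = 1101, c = 287, d = 1593.
RR = [a/(a+b)] / [c/(c+d)] = (48/1149) / (287/1880) = 0.04178/0.15266 = 0.27365

0.27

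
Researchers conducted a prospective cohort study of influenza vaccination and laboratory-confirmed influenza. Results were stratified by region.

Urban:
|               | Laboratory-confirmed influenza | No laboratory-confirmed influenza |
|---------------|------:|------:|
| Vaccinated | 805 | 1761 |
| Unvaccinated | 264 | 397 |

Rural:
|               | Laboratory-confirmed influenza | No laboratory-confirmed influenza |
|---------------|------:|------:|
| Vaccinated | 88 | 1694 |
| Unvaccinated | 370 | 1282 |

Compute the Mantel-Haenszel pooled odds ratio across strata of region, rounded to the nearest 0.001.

OR_MH = Σ(aᵢdᵢ/nᵢ) / Σ(bᵢcᵢ/nᵢ), where nᵢ is the stratum total.
Stratum 1 (Urban): n = 3227; a·d/n = 805·397/3227 = 99.0347; b·c/n = 1761·264/3227 = 144.0669
Stratum 2 (Rural): n = 3434; a·d/n = 88·1282/3434 = 32.8526; b·c/n = 1694·370/3434 = 182.5218
OR_MH = (99.0347 + 32.8526) / (144.0669 + 182.5218) = 131.8874 / 326.5888 = 0.40383

0.404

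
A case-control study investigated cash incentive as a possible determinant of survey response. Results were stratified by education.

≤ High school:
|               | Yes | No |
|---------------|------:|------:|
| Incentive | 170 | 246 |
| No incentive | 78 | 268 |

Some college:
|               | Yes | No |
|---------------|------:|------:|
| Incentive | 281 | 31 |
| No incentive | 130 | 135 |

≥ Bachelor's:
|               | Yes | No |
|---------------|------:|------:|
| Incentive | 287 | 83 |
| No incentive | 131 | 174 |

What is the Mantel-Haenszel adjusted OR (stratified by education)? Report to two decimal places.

OR_MH = Σ(aᵢdᵢ/nᵢ) / Σ(bᵢcᵢ/nᵢ), where nᵢ is the stratum total.
Stratum 1 (≤ High school): n = 762; a·d/n = 170·268/762 = 59.7900; b·c/n = 246·78/762 = 25.1811
Stratum 2 (Some college): n = 577; a·d/n = 281·135/577 = 65.7452; b·c/n = 31·130/577 = 6.9844
Stratum 3 (≥ Bachelor's): n = 675; a·d/n = 287·174/675 = 73.9822; b·c/n = 83·131/675 = 16.1081
OR_MH = (59.7900 + 65.7452 + 73.9822) / (25.1811 + 6.9844 + 16.1081) = 199.5175 / 48.2737 = 4.13305

4.13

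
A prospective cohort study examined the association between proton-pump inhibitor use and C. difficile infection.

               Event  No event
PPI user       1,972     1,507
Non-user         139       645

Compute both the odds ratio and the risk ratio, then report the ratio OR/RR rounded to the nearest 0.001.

1.899

Cells: a = 1972, b = 1507, c = 139, d = 645.
OR = (1972·645)/(1507·139) = 1271940/209473 = 6.07210
Risk in exposed = 1972/3479 = 0.56683; risk in unexposed = 139/784 = 0.17730; RR = 3.19708
OR/RR = 6.07210 / 3.19708 = 1.89926
The outcome is not rare, so the OR lies further from 1 than the RR.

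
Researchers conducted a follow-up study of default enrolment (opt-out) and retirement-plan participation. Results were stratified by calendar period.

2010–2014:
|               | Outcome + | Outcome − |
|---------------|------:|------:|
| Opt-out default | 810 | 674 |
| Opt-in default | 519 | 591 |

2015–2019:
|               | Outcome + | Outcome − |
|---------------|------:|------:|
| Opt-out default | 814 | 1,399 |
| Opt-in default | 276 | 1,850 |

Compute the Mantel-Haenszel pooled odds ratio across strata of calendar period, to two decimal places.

OR_MH = Σ(aᵢdᵢ/nᵢ) / Σ(bᵢcᵢ/nᵢ), where nᵢ is the stratum total.
Stratum 1 (2010–2014): n = 2594; a·d/n = 810·591/2594 = 184.5451; b·c/n = 674·519/2594 = 134.8520
Stratum 2 (2015–2019): n = 4339; a·d/n = 814·1850/4339 = 347.0615; b·c/n = 1399·276/4339 = 88.9892
OR_MH = (184.5451 + 347.0615) / (134.8520 + 88.9892) = 531.6066 / 223.8411 = 2.37493

2.37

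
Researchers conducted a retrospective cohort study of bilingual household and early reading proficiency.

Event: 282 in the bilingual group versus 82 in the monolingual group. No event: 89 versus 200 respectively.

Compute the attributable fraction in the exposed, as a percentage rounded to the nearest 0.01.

61.74

From the description: a = 282, b = 89, c = 82, d = 200.
Risk in exposed = 282/371 = 0.76011; risk in unexposed = 82/282 = 0.29078.
RR = 0.76011/0.29078 = 2.61403
AR% = (RR − 1)/RR × 100 = (2.61403 − 1)/2.61403 × 100 = 61.7449%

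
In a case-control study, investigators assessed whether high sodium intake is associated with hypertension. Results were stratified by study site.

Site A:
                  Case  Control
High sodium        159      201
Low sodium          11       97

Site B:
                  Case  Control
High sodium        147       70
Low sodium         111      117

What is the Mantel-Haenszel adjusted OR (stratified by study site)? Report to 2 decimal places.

3.23

OR_MH = Σ(aᵢdᵢ/nᵢ) / Σ(bᵢcᵢ/nᵢ), where nᵢ is the stratum total.
Stratum 1 (Site A): n = 468; a·d/n = 159·97/468 = 32.9551; b·c/n = 201·11/468 = 4.7244
Stratum 2 (Site B): n = 445; a·d/n = 147·117/445 = 38.6494; b·c/n = 70·111/445 = 17.4607
OR_MH = (32.9551 + 38.6494) / (4.7244 + 17.4607) = 71.6046 / 22.1850 = 3.22761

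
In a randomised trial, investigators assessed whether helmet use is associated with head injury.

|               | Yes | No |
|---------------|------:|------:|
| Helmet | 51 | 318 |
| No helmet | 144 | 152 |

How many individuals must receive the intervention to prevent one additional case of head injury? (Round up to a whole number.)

3

Risk in treated group = 51/369 = 0.13821; risk in control = 144/296 = 0.48649.
Absolute risk reduction = 0.48649 − 0.13821 = 0.34828
NNT = 1 / ARR = 1 / 0.34828 = 2.871 → round up → 3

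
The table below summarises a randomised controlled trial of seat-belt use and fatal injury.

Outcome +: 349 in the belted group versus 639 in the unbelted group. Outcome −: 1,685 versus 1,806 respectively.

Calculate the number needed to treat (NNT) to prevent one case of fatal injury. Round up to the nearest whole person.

12

Risk in treated group = 349/2034 = 0.17158; risk in control = 639/2445 = 0.26135.
Absolute risk reduction = 0.26135 − 0.17158 = 0.08977
NNT = 1 / ARR = 1 / 0.08977 = 11.140 → round up → 12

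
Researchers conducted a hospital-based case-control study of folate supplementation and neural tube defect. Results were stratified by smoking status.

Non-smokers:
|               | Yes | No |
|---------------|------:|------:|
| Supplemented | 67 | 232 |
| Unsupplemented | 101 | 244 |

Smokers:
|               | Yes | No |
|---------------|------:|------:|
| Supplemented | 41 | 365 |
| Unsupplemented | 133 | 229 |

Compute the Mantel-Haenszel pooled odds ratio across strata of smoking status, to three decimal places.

OR_MH = Σ(aᵢdᵢ/nᵢ) / Σ(bᵢcᵢ/nᵢ), where nᵢ is the stratum total.
Stratum 1 (Non-smokers): n = 644; a·d/n = 67·244/644 = 25.3851; b·c/n = 232·101/644 = 36.3851
Stratum 2 (Smokers): n = 768; a·d/n = 41·229/768 = 12.2253; b·c/n = 365·133/768 = 63.2096
OR_MH = (25.3851 + 12.2253) / (36.3851 + 63.2096) = 37.6104 / 99.5947 = 0.37763

0.378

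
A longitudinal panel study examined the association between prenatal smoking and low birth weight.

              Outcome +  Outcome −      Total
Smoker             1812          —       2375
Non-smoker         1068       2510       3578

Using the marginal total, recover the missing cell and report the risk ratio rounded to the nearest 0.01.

The missing cell is in the exposed row: 2375 − 1812 = 563.
So a = 1812, b = 563, c = 1068, d = 2510.
RR = [a/(a+b)] / [c/(c+d)] = (1812/2375) / (1068/3578) = 0.76295/0.29849 = 2.55602

2.56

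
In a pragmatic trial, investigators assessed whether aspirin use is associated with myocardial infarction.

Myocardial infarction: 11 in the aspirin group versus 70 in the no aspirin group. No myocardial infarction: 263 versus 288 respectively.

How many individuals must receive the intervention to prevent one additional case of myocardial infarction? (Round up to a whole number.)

7

Risk in treated group = 11/274 = 0.04015; risk in control = 70/358 = 0.19553.
Absolute risk reduction = 0.19553 − 0.04015 = 0.15538
NNT = 1 / ARR = 1 / 0.15538 = 6.436 → round up → 7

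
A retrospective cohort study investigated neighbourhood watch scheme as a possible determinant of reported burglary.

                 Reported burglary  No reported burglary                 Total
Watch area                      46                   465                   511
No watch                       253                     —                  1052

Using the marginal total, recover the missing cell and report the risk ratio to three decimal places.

0.374

The missing cell is in the unexposed row: 1052 − 253 = 799.
So a = 46, b = 465, c = 253, d = 799.
RR = [a/(a+b)] / [c/(c+d)] = (46/511) / (253/1052) = 0.09002/0.24049 = 0.37431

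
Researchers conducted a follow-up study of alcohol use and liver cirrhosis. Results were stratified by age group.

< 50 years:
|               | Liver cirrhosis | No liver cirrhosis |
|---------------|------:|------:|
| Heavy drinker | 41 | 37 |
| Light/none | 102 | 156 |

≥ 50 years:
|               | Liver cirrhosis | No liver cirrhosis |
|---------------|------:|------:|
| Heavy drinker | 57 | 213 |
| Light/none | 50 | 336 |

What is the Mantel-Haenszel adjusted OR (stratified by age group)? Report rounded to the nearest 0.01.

1.76

OR_MH = Σ(aᵢdᵢ/nᵢ) / Σ(bᵢcᵢ/nᵢ), where nᵢ is the stratum total.
Stratum 1 (< 50 years): n = 336; a·d/n = 41·156/336 = 19.0357; b·c/n = 37·102/336 = 11.2321
Stratum 2 (≥ 50 years): n = 656; a·d/n = 57·336/656 = 29.1951; b·c/n = 213·50/656 = 16.2348
OR_MH = (19.0357 + 29.1951) / (11.2321 + 16.2348) = 48.2308 / 27.4669 = 1.75596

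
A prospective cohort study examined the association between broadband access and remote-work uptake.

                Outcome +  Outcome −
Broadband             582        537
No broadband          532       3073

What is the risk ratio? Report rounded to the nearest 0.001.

3.524

Cells: a = 582, b = 537, c = 532, d = 3073.
Risk in exposed = 582/1119 = 0.52011; risk in unexposed = 532/3605 = 0.14757.
RR = 0.52011 / 0.14757 = 3.52441
The risk among the exposed is 3.52 times that among the unexposed.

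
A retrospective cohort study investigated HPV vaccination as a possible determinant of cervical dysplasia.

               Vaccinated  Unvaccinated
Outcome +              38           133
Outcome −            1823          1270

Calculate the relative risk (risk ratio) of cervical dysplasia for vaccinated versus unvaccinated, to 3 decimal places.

0.215

Reading the table with exposure as columns: a = 38 (Vaccinated, case), b = 1823 (Vaccinated, non-case), c = 133 (Unvaccinated, case), d = 1270.
Risk in exposed = 38/1861 = 0.02042; risk in unexposed = 133/1403 = 0.09480.
RR = 0.02042 / 0.09480 = 0.21540
The risk is 78% lower among the exposed than among the unexposed.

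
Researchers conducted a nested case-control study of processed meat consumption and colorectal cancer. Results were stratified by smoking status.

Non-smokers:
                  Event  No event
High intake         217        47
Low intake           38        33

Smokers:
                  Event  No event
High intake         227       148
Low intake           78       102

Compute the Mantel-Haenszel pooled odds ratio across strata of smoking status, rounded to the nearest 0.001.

2.415

OR_MH = Σ(aᵢdᵢ/nᵢ) / Σ(bᵢcᵢ/nᵢ), where nᵢ is the stratum total.
Stratum 1 (Non-smokers): n = 335; a·d/n = 217·33/335 = 21.3761; b·c/n = 47·38/335 = 5.3313
Stratum 2 (Smokers): n = 555; a·d/n = 227·102/555 = 41.7189; b·c/n = 148·78/555 = 20.8000
OR_MH = (21.3761 + 41.7189) / (5.3313 + 20.8000) = 63.0950 / 26.1313 = 2.41453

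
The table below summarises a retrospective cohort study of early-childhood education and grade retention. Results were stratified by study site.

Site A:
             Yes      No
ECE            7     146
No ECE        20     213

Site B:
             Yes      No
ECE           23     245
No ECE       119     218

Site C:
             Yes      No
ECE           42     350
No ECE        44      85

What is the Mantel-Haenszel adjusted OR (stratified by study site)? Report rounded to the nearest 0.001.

OR_MH = Σ(aᵢdᵢ/nᵢ) / Σ(bᵢcᵢ/nᵢ), where nᵢ is the stratum total.
Stratum 1 (Site A): n = 386; a·d/n = 7·213/386 = 3.8627; b·c/n = 146·20/386 = 7.5648
Stratum 2 (Site B): n = 605; a·d/n = 23·218/605 = 8.2876; b·c/n = 245·119/605 = 48.1901
Stratum 3 (Site C): n = 521; a·d/n = 42·85/521 = 6.8522; b·c/n = 350·44/521 = 29.5585
OR_MH = (3.8627 + 8.2876 + 6.8522) / (7.5648 + 48.1901 + 29.5585) = 19.0025 / 85.3134 = 0.22274

0.223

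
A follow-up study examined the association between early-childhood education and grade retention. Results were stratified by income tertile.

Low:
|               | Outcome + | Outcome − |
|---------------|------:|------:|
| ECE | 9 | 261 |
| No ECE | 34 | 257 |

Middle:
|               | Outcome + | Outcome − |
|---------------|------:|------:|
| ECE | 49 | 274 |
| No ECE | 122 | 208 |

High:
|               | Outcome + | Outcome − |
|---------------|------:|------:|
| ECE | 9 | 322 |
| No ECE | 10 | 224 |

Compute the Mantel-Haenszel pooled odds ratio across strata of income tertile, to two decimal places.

OR_MH = Σ(aᵢdᵢ/nᵢ) / Σ(bᵢcᵢ/nᵢ), where nᵢ is the stratum total.
Stratum 1 (Low): n = 561; a·d/n = 9·257/561 = 4.1230; b·c/n = 261·34/561 = 15.8182
Stratum 2 (Middle): n = 653; a·d/n = 49·208/653 = 15.6080; b·c/n = 274·122/653 = 51.1914
Stratum 3 (High): n = 565; a·d/n = 9·224/565 = 3.5681; b·c/n = 322·10/565 = 5.6991
OR_MH = (4.1230 + 15.6080 + 3.5681) / (15.8182 + 51.1914 + 5.6991) = 23.2991 / 72.7087 = 0.32044

0.32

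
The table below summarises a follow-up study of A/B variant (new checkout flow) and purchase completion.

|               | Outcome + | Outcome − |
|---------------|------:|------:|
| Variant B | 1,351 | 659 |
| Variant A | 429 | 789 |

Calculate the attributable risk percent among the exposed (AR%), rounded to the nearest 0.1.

Cells: a = 1351, b = 659, c = 429, d = 789.
Risk in exposed = 1351/2010 = 0.67214; risk in unexposed = 429/1218 = 0.35222.
RR = 0.67214/0.35222 = 1.90831
AR% = (RR − 1)/RR × 100 = (1.90831 − 1)/1.90831 × 100 = 47.5977%

47.6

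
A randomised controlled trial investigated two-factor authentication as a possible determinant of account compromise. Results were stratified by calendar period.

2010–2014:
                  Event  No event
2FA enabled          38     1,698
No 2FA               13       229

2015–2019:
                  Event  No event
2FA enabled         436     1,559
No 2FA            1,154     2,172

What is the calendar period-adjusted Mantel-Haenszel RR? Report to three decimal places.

RR_MH = Σ(aᵢ·n₀ᵢ/nᵢ) / Σ(cᵢ·n₁ᵢ/nᵢ), with n₁ᵢ = aᵢ+bᵢ (exposed), n₀ᵢ = cᵢ+dᵢ (unexposed), nᵢ = n₁ᵢ+n₀ᵢ.
Stratum 1 (2010–2014): n₁ = 1736, n₀ = 242, n = 1978; a·n₀/n = 38·242/1978 = 4.6491; c·n₁/n = 13·1736/1978 = 11.4095
Stratum 2 (2015–2019): n₁ = 1995, n₀ = 3326, n = 5321; a·n₀/n = 436·3326/5321 = 272.5307; c·n₁/n = 1154·1995/5321 = 432.6687
RR_MH = (4.6491 + 272.5307) / (11.4095 + 432.6687) = 277.1799 / 444.0782 = 0.62417

0.624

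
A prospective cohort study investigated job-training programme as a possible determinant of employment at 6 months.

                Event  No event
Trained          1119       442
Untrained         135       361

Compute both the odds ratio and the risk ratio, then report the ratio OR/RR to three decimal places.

2.570

Cells: a = 1119, b = 442, c = 135, d = 361.
OR = (1119·361)/(442·135) = 403959/59670 = 6.76988
Risk in exposed = 1119/1561 = 0.71685; risk in unexposed = 135/496 = 0.27218; RR = 2.63375
OR/RR = 6.76988 / 2.63375 = 2.57043
The outcome is not rare, so the OR lies further from 1 than the RR.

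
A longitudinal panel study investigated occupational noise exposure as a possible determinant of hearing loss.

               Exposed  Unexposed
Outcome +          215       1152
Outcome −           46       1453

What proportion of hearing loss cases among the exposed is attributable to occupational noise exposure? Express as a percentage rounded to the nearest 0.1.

46.3

Reading the table with exposure as columns: a = 215 (Exposed, case), b = 46 (Exposed, non-case), c = 1152 (Unexposed, case), d = 1453.
Risk in exposed = 215/261 = 0.82375; risk in unexposed = 1152/2605 = 0.44223.
RR = 0.82375/0.44223 = 1.86274
AR% = (RR − 1)/RR × 100 = (1.86274 − 1)/1.86274 × 100 = 46.3158%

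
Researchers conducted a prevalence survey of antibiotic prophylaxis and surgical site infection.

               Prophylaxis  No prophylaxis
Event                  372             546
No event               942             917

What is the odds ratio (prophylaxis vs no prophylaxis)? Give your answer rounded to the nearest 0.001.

Reading the table with exposure as columns: a = 372 (Prophylaxis, case), b = 942 (Prophylaxis, non-case), c = 546 (No prophylaxis, case), d = 917.
OR = (a·d)/(b·c) = (372 × 917) / (942 × 546) = 341124 / 514332 = 0.66324
Exposure is associated with lower odds of surgical site infection (OR = 0.66 < 1).

0.663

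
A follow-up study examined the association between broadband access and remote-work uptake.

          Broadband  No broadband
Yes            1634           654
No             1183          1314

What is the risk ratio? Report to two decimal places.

1.75

Reading the table with exposure as columns: a = 1634 (Broadband, case), b = 1183 (Broadband, non-case), c = 654 (No broadband, case), d = 1314.
Risk in exposed = 1634/2817 = 0.58005; risk in unexposed = 654/1968 = 0.33232.
RR = 0.58005 / 0.33232 = 1.74547
The risk among the exposed is 1.75 times that among the unexposed.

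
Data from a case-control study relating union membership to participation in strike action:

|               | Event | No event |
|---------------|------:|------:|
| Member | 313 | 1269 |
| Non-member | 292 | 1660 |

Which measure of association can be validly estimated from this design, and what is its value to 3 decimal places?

1.402

Cells: a = 313, b = 1269, c = 292, d = 1660.
This is a case-control study: participants were sampled on outcome status, so risks in the source population cannot be estimated directly — relative risk is not valid here. The odds ratio is the appropriate measure.
OR = (a·d)/(b·c) = (313 × 1660) / (1269 × 292) = 519580 / 370548 = 1.40219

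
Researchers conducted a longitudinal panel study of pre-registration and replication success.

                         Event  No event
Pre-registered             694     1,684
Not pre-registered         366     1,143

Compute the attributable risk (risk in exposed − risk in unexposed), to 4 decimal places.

Cells: a = 694, b = 1684, c = 366, d = 1143.
Risk in exposed = 694/2378 = 0.291842; risk in unexposed = 366/1509 = 0.242545.
Risk difference = 0.291842 − 0.242545 = 0.049297

0.0493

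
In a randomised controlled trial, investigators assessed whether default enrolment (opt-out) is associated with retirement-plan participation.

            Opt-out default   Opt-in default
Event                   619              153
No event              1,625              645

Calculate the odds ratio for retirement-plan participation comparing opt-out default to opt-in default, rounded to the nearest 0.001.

Reading the table with exposure as columns: a = 619 (Opt-out default, case), b = 1625 (Opt-out default, non-case), c = 153 (Opt-in default, case), d = 645.
OR = (a·d)/(b·c) = (619 × 645) / (1625 × 153) = 399255 / 248625 = 1.60585
The odds of retirement-plan participation are about 1.61 times as high in the opt-out default group.

1.606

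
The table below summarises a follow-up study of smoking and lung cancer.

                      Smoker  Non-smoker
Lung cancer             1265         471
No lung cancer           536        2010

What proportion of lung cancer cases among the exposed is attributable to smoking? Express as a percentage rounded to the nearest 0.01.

72.97

Reading the table with exposure as columns: a = 1265 (Smoker, case), b = 536 (Smoker, non-case), c = 471 (Non-smoker, case), d = 2010.
Risk in exposed = 1265/1801 = 0.70239; risk in unexposed = 471/2481 = 0.18984.
RR = 0.70239/0.18984 = 3.69984
AR% = (RR − 1)/RR × 100 = (3.69984 − 1)/3.69984 × 100 = 72.9718%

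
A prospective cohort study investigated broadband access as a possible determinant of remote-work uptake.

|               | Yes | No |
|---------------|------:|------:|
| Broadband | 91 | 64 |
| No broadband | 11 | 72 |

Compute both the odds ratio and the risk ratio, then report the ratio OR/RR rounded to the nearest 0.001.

Cells: a = 91, b = 64, c = 11, d = 72.
OR = (91·72)/(64·11) = 6552/704 = 9.30682
Risk in exposed = 91/155 = 0.58710; risk in unexposed = 11/83 = 0.13253; RR = 4.42991
OR/RR = 9.30682 / 4.42991 = 2.10090
The outcome is not rare, so the OR lies further from 1 than the RR.

2.101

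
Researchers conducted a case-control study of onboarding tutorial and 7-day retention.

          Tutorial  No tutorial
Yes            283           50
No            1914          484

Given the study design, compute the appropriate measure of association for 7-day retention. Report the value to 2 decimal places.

Reading the table with exposure as columns: a = 283 (Tutorial, case), b = 1914 (Tutorial, non-case), c = 50 (No tutorial, case), d = 484.
This is a case-control study: participants were sampled on outcome status, so risks in the source population cannot be estimated directly — relative risk is not valid here. The odds ratio is the appropriate measure.
OR = (a·d)/(b·c) = (283 × 484) / (1914 × 50) = 136972 / 95700 = 1.43126

1.43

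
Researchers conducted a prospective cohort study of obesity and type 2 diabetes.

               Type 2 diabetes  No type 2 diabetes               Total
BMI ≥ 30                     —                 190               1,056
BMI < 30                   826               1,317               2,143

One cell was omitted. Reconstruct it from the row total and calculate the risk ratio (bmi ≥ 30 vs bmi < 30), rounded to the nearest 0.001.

The missing cell is in the exposed row: 1056 − 190 = 866.
So a = 866, b = 190, c = 826, d = 1317.
RR = [a/(a+b)] / [c/(c+d)] = (866/1056) / (826/2143) = 0.82008/0.38544 = 2.12763

2.128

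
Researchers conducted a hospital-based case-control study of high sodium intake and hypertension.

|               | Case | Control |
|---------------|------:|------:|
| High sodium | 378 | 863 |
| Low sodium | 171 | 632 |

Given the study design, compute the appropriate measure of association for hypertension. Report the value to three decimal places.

Cells: a = 378, b = 863, c = 171, d = 632.
This is a hospital-based case-control study: participants were sampled on outcome status, so risks in the source population cannot be estimated directly — relative risk is not valid here. The odds ratio is the appropriate measure.
OR = (a·d)/(b·c) = (378 × 632) / (863 × 171) = 238896 / 147573 = 1.61883

1.619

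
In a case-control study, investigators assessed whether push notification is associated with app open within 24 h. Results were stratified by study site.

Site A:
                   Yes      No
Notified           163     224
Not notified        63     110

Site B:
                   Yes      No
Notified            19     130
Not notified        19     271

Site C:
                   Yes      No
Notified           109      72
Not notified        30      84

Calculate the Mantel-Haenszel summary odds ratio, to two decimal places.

OR_MH = Σ(aᵢdᵢ/nᵢ) / Σ(bᵢcᵢ/nᵢ), where nᵢ is the stratum total.
Stratum 1 (Site A): n = 560; a·d/n = 163·110/560 = 32.0179; b·c/n = 224·63/560 = 25.2000
Stratum 2 (Site B): n = 439; a·d/n = 19·271/439 = 11.7289; b·c/n = 130·19/439 = 5.6264
Stratum 3 (Site C): n = 295; a·d/n = 109·84/295 = 31.0373; b·c/n = 72·30/295 = 7.3220
OR_MH = (32.0179 + 11.7289 + 31.0373) / (25.2000 + 5.6264 + 7.3220) = 74.7841 / 38.1485 = 1.96034

1.96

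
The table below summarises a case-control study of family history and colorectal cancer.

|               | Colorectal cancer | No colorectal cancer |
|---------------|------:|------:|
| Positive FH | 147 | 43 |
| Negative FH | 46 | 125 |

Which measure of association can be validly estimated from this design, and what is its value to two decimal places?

9.29

Cells: a = 147, b = 43, c = 46, d = 125.
This is a case-control study: participants were sampled on outcome status, so risks in the source population cannot be estimated directly — relative risk is not valid here. The odds ratio is the appropriate measure.
OR = (a·d)/(b·c) = (147 × 125) / (43 × 46) = 18375 / 1978 = 9.28969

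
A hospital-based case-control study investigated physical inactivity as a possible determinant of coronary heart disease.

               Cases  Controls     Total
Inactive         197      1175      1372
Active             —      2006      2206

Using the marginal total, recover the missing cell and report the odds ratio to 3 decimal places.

1.682

The missing cell is in the unexposed row: 2206 − 2006 = 200.
So a = 197, b = 1175, c = 200, d = 2006.
OR = (a·d)/(b·c) = (197 × 2006) / (1175 × 200) = 395182 / 235000 = 1.68163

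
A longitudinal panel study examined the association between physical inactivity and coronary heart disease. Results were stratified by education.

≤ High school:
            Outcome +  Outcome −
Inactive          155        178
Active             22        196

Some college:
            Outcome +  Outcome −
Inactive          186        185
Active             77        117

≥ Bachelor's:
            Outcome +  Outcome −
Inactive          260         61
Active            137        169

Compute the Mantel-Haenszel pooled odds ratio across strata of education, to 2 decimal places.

3.59

OR_MH = Σ(aᵢdᵢ/nᵢ) / Σ(bᵢcᵢ/nᵢ), where nᵢ is the stratum total.
Stratum 1 (≤ High school): n = 551; a·d/n = 155·196/551 = 55.1361; b·c/n = 178·22/551 = 7.1071
Stratum 2 (Some college): n = 565; a·d/n = 186·117/565 = 38.5168; b·c/n = 185·77/565 = 25.2124
Stratum 3 (≥ Bachelor's): n = 627; a·d/n = 260·169/627 = 70.0797; b·c/n = 61·137/627 = 13.3285
OR_MH = (55.1361 + 38.5168 + 70.0797) / (7.1071 + 25.2124 + 13.3285) = 163.7327 / 45.6480 = 3.58685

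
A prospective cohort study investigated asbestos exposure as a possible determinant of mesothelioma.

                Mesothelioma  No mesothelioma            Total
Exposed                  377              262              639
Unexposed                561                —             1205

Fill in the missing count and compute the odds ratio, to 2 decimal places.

1.65

The missing cell is in the unexposed row: 1205 − 561 = 644.
So a = 377, b = 262, c = 561, d = 644.
OR = (a·d)/(b·c) = (377 × 644) / (262 × 561) = 242788 / 146982 = 1.65182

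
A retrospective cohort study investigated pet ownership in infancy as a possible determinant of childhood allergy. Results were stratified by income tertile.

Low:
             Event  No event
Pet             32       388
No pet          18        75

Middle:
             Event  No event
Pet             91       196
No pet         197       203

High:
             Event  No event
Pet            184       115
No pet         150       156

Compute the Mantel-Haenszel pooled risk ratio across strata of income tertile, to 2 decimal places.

0.89

RR_MH = Σ(aᵢ·n₀ᵢ/nᵢ) / Σ(cᵢ·n₁ᵢ/nᵢ), with n₁ᵢ = aᵢ+bᵢ (exposed), n₀ᵢ = cᵢ+dᵢ (unexposed), nᵢ = n₁ᵢ+n₀ᵢ.
Stratum 1 (Low): n₁ = 420, n₀ = 93, n = 513; a·n₀/n = 32·93/513 = 5.8012; c·n₁/n = 18·420/513 = 14.7368
Stratum 2 (Middle): n₁ = 287, n₀ = 400, n = 687; a·n₀/n = 91·400/687 = 52.9840; c·n₁/n = 197·287/687 = 82.2984
Stratum 3 (High): n₁ = 299, n₀ = 306, n = 605; a·n₀/n = 184·306/605 = 93.0645; c·n₁/n = 150·299/605 = 74.1322
RR_MH = (5.8012 + 52.9840 + 93.0645) / (14.7368 + 82.2984 + 74.1322) = 151.8496 / 171.1675 = 0.88714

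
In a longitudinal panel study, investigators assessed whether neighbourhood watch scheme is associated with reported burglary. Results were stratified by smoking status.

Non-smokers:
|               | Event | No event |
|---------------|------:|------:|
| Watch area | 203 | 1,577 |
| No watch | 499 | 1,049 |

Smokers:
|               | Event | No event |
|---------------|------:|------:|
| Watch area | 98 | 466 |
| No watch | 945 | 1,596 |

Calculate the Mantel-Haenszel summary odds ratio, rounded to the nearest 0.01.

0.30

OR_MH = Σ(aᵢdᵢ/nᵢ) / Σ(bᵢcᵢ/nᵢ), where nᵢ is the stratum total.
Stratum 1 (Non-smokers): n = 3328; a·d/n = 203·1049/3328 = 63.9865; b·c/n = 1577·499/3328 = 236.4552
Stratum 2 (Smokers): n = 3105; a·d/n = 98·1596/3105 = 50.3729; b·c/n = 466·945/3105 = 141.8261
OR_MH = (63.9865 + 50.3729) / (236.4552 + 141.8261) = 114.3594 / 378.2813 = 0.30231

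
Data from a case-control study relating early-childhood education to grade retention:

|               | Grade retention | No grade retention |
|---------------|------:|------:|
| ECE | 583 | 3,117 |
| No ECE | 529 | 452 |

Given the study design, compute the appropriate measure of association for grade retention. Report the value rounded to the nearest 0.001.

Cells: a = 583, b = 3117, c = 529, d = 452.
This is a case-control study: participants were sampled on outcome status, so risks in the source population cannot be estimated directly — relative risk is not valid here. The odds ratio is the appropriate measure.
OR = (a·d)/(b·c) = (583 × 452) / (3117 × 529) = 263516 / 1648893 = 0.15981

0.160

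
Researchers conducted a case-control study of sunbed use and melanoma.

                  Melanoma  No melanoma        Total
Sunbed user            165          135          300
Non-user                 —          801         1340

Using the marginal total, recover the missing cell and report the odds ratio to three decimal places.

1.816

The missing cell is in the unexposed row: 1340 − 801 = 539.
So a = 165, b = 135, c = 539, d = 801.
OR = (a·d)/(b·c) = (165 × 801) / (135 × 539) = 132165 / 72765 = 1.81633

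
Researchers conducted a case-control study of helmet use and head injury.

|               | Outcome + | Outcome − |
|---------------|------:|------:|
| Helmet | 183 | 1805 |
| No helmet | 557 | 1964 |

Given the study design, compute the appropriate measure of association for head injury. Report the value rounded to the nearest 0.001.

0.357

Cells: a = 183, b = 1805, c = 557, d = 1964.
This is a case-control study: participants were sampled on outcome status, so risks in the source population cannot be estimated directly — relative risk is not valid here. The odds ratio is the appropriate measure.
OR = (a·d)/(b·c) = (183 × 1964) / (1805 × 557) = 359412 / 1005385 = 0.35749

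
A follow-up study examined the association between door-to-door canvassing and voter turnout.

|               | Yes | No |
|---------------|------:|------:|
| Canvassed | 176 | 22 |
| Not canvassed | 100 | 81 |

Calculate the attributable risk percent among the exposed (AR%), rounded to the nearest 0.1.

Cells: a = 176, b = 22, c = 100, d = 81.
Risk in exposed = 176/198 = 0.88889; risk in unexposed = 100/181 = 0.55249.
RR = 0.88889/0.55249 = 1.60889
AR% = (RR − 1)/RR × 100 = (1.60889 − 1)/1.60889 × 100 = 37.8453%

37.8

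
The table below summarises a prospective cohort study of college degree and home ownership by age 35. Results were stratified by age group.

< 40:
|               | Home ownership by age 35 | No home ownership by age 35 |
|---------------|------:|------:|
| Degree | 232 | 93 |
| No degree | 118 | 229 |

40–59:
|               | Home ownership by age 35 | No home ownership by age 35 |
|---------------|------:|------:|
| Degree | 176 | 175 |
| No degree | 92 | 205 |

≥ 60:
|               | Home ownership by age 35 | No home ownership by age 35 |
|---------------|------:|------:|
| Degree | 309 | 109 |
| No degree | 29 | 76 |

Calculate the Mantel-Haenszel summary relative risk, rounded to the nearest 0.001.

2.018

RR_MH = Σ(aᵢ·n₀ᵢ/nᵢ) / Σ(cᵢ·n₁ᵢ/nᵢ), with n₁ᵢ = aᵢ+bᵢ (exposed), n₀ᵢ = cᵢ+dᵢ (unexposed), nᵢ = n₁ᵢ+n₀ᵢ.
Stratum 1 (< 40): n₁ = 325, n₀ = 347, n = 672; a·n₀/n = 232·347/672 = 119.7976; c·n₁/n = 118·325/672 = 57.0685
Stratum 2 (40–59): n₁ = 351, n₀ = 297, n = 648; a·n₀/n = 176·297/648 = 80.6667; c·n₁/n = 92·351/648 = 49.8333
Stratum 3 (≥ 60): n₁ = 418, n₀ = 105, n = 523; a·n₀/n = 309·105/523 = 62.0363; c·n₁/n = 29·418/523 = 23.1778
RR_MH = (119.7976 + 80.6667 + 62.0363) / (57.0685 + 49.8333 + 23.1778) = 262.5006 / 130.0796 = 2.01800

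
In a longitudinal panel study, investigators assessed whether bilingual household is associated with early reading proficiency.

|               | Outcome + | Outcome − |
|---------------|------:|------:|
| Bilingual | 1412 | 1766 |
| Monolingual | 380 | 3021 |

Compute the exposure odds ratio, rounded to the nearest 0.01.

6.36

Cells: a = 1412, b = 1766, c = 380, d = 3021.
OR = (a·d)/(b·c) = (1412 × 3021) / (1766 × 380) = 4265652 / 671080 = 6.35640
The odds of early reading proficiency are about 6.36 times as high in the bilingual group.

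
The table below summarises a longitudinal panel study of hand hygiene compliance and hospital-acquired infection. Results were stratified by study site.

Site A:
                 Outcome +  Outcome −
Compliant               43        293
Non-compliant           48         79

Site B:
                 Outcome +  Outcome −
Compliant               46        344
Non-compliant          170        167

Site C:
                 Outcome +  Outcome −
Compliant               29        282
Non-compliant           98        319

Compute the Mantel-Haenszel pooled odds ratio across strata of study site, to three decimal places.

0.206

OR_MH = Σ(aᵢdᵢ/nᵢ) / Σ(bᵢcᵢ/nᵢ), where nᵢ is the stratum total.
Stratum 1 (Site A): n = 463; a·d/n = 43·79/463 = 7.3369; b·c/n = 293·48/463 = 30.3758
Stratum 2 (Site B): n = 727; a·d/n = 46·167/727 = 10.5667; b·c/n = 344·170/727 = 80.4402
Stratum 3 (Site C): n = 728; a·d/n = 29·319/728 = 12.7074; b·c/n = 282·98/728 = 37.9615
OR_MH = (7.3369 + 10.5667 + 12.7074) / (30.3758 + 80.4402 + 37.9615) = 30.6111 / 148.7775 = 0.20575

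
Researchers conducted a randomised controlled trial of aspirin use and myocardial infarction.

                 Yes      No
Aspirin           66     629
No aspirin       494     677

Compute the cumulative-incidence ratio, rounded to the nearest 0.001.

0.225

Cells: a = 66, b = 629, c = 494, d = 677.
Risk in exposed = 66/695 = 0.09496; risk in unexposed = 494/1171 = 0.42186.
RR = 0.09496 / 0.42186 = 0.22511
The risk is 77% lower among the exposed than among the unexposed.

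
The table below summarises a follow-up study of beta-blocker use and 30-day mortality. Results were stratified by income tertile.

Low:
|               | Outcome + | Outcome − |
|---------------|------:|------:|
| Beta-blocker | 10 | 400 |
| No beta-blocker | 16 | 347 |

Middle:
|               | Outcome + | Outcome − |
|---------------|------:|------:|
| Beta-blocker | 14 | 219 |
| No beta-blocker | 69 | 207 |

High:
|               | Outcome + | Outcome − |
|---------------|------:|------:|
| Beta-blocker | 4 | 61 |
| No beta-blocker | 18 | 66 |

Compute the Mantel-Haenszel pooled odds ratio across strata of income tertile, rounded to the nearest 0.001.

OR_MH = Σ(aᵢdᵢ/nᵢ) / Σ(bᵢcᵢ/nᵢ), where nᵢ is the stratum total.
Stratum 1 (Low): n = 773; a·d/n = 10·347/773 = 4.4890; b·c/n = 400·16/773 = 8.2794
Stratum 2 (Middle): n = 509; a·d/n = 14·207/509 = 5.6935; b·c/n = 219·69/509 = 29.6876
Stratum 3 (High): n = 149; a·d/n = 4·66/149 = 1.7718; b·c/n = 61·18/149 = 7.3691
OR_MH = (4.4890 + 5.6935 + 1.7718) / (8.2794 + 29.6876 + 7.3691) = 11.9543 / 45.3362 = 0.26368

0.264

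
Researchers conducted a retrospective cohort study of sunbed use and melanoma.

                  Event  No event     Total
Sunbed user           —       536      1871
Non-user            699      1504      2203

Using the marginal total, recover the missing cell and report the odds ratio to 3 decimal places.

The missing cell is in the exposed row: 1871 − 536 = 1335.
So a = 1335, b = 536, c = 699, d = 1504.
OR = (a·d)/(b·c) = (1335 × 1504) / (536 × 699) = 2007840 / 374664 = 5.35904

5.359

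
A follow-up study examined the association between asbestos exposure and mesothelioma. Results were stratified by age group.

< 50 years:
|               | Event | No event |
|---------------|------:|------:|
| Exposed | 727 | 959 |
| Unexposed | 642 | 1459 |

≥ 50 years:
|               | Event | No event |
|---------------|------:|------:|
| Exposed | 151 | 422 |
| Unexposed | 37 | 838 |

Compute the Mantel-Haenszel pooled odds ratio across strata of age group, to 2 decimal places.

2.12

OR_MH = Σ(aᵢdᵢ/nᵢ) / Σ(bᵢcᵢ/nᵢ), where nᵢ is the stratum total.
Stratum 1 (< 50 years): n = 3787; a·d/n = 727·1459/3787 = 280.0879; b·c/n = 959·642/3787 = 162.5767
Stratum 2 (≥ 50 years): n = 1448; a·d/n = 151·838/1448 = 87.3881; b·c/n = 422·37/1448 = 10.7831
OR_MH = (280.0879 + 87.3881) / (162.5767 + 10.7831) = 367.4761 / 173.3599 = 2.11973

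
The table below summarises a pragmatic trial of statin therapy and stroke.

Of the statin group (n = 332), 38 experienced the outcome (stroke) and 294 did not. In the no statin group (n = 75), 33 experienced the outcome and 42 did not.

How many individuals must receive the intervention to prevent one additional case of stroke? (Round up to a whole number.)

4

Risk in treated group = 38/332 = 0.11446; risk in control = 33/75 = 0.44000.
Absolute risk reduction = 0.44000 − 0.11446 = 0.32554
NNT = 1 / ARR = 1 / 0.32554 = 3.072 → round up → 4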